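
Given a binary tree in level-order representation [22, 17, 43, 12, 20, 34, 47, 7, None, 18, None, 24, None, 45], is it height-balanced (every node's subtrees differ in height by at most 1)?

Tree (level-order array): [22, 17, 43, 12, 20, 34, 47, 7, None, 18, None, 24, None, 45]
Definition: a tree is height-balanced if, at every node, |h(left) - h(right)| <= 1 (empty subtree has height -1).
Bottom-up per-node check:
  node 7: h_left=-1, h_right=-1, diff=0 [OK], height=0
  node 12: h_left=0, h_right=-1, diff=1 [OK], height=1
  node 18: h_left=-1, h_right=-1, diff=0 [OK], height=0
  node 20: h_left=0, h_right=-1, diff=1 [OK], height=1
  node 17: h_left=1, h_right=1, diff=0 [OK], height=2
  node 24: h_left=-1, h_right=-1, diff=0 [OK], height=0
  node 34: h_left=0, h_right=-1, diff=1 [OK], height=1
  node 45: h_left=-1, h_right=-1, diff=0 [OK], height=0
  node 47: h_left=0, h_right=-1, diff=1 [OK], height=1
  node 43: h_left=1, h_right=1, diff=0 [OK], height=2
  node 22: h_left=2, h_right=2, diff=0 [OK], height=3
All nodes satisfy the balance condition.
Result: Balanced


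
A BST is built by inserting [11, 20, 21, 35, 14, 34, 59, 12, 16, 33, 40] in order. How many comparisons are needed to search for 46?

Search path for 46: 11 -> 20 -> 21 -> 35 -> 59 -> 40
Found: False
Comparisons: 6


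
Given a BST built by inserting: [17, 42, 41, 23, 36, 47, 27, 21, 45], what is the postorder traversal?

Tree insertion order: [17, 42, 41, 23, 36, 47, 27, 21, 45]
Tree (level-order array): [17, None, 42, 41, 47, 23, None, 45, None, 21, 36, None, None, None, None, 27]
Postorder traversal: [21, 27, 36, 23, 41, 45, 47, 42, 17]


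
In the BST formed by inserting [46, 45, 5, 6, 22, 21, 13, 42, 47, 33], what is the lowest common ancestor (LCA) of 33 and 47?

Tree insertion order: [46, 45, 5, 6, 22, 21, 13, 42, 47, 33]
Tree (level-order array): [46, 45, 47, 5, None, None, None, None, 6, None, 22, 21, 42, 13, None, 33]
In a BST, the LCA of p=33, q=47 is the first node v on the
root-to-leaf path with p <= v <= q (go left if both < v, right if both > v).
Walk from root:
  at 46: 33 <= 46 <= 47, this is the LCA
LCA = 46


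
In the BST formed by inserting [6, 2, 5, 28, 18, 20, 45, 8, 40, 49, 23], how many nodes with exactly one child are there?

Tree built from: [6, 2, 5, 28, 18, 20, 45, 8, 40, 49, 23]
Tree (level-order array): [6, 2, 28, None, 5, 18, 45, None, None, 8, 20, 40, 49, None, None, None, 23]
Rule: These are nodes with exactly 1 non-null child.
Per-node child counts:
  node 6: 2 child(ren)
  node 2: 1 child(ren)
  node 5: 0 child(ren)
  node 28: 2 child(ren)
  node 18: 2 child(ren)
  node 8: 0 child(ren)
  node 20: 1 child(ren)
  node 23: 0 child(ren)
  node 45: 2 child(ren)
  node 40: 0 child(ren)
  node 49: 0 child(ren)
Matching nodes: [2, 20]
Count of nodes with exactly one child: 2


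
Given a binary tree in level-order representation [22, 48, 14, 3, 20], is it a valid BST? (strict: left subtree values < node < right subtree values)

Level-order array: [22, 48, 14, 3, 20]
Validate using subtree bounds (lo, hi): at each node, require lo < value < hi,
then recurse left with hi=value and right with lo=value.
Preorder trace (stopping at first violation):
  at node 22 with bounds (-inf, +inf): OK
  at node 48 with bounds (-inf, 22): VIOLATION
Node 48 violates its bound: not (-inf < 48 < 22).
Result: Not a valid BST


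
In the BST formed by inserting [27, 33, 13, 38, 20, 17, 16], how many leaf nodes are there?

Tree built from: [27, 33, 13, 38, 20, 17, 16]
Tree (level-order array): [27, 13, 33, None, 20, None, 38, 17, None, None, None, 16]
Rule: A leaf has 0 children.
Per-node child counts:
  node 27: 2 child(ren)
  node 13: 1 child(ren)
  node 20: 1 child(ren)
  node 17: 1 child(ren)
  node 16: 0 child(ren)
  node 33: 1 child(ren)
  node 38: 0 child(ren)
Matching nodes: [16, 38]
Count of leaf nodes: 2


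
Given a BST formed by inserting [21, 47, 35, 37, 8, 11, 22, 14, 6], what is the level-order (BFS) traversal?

Tree insertion order: [21, 47, 35, 37, 8, 11, 22, 14, 6]
Tree (level-order array): [21, 8, 47, 6, 11, 35, None, None, None, None, 14, 22, 37]
BFS from the root, enqueuing left then right child of each popped node:
  queue [21] -> pop 21, enqueue [8, 47], visited so far: [21]
  queue [8, 47] -> pop 8, enqueue [6, 11], visited so far: [21, 8]
  queue [47, 6, 11] -> pop 47, enqueue [35], visited so far: [21, 8, 47]
  queue [6, 11, 35] -> pop 6, enqueue [none], visited so far: [21, 8, 47, 6]
  queue [11, 35] -> pop 11, enqueue [14], visited so far: [21, 8, 47, 6, 11]
  queue [35, 14] -> pop 35, enqueue [22, 37], visited so far: [21, 8, 47, 6, 11, 35]
  queue [14, 22, 37] -> pop 14, enqueue [none], visited so far: [21, 8, 47, 6, 11, 35, 14]
  queue [22, 37] -> pop 22, enqueue [none], visited so far: [21, 8, 47, 6, 11, 35, 14, 22]
  queue [37] -> pop 37, enqueue [none], visited so far: [21, 8, 47, 6, 11, 35, 14, 22, 37]
Result: [21, 8, 47, 6, 11, 35, 14, 22, 37]


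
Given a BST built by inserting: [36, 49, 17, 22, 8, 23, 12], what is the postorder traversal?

Tree insertion order: [36, 49, 17, 22, 8, 23, 12]
Tree (level-order array): [36, 17, 49, 8, 22, None, None, None, 12, None, 23]
Postorder traversal: [12, 8, 23, 22, 17, 49, 36]


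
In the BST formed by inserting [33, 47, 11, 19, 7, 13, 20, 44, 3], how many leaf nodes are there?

Tree built from: [33, 47, 11, 19, 7, 13, 20, 44, 3]
Tree (level-order array): [33, 11, 47, 7, 19, 44, None, 3, None, 13, 20]
Rule: A leaf has 0 children.
Per-node child counts:
  node 33: 2 child(ren)
  node 11: 2 child(ren)
  node 7: 1 child(ren)
  node 3: 0 child(ren)
  node 19: 2 child(ren)
  node 13: 0 child(ren)
  node 20: 0 child(ren)
  node 47: 1 child(ren)
  node 44: 0 child(ren)
Matching nodes: [3, 13, 20, 44]
Count of leaf nodes: 4


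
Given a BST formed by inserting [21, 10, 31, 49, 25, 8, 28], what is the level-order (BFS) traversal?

Tree insertion order: [21, 10, 31, 49, 25, 8, 28]
Tree (level-order array): [21, 10, 31, 8, None, 25, 49, None, None, None, 28]
BFS from the root, enqueuing left then right child of each popped node:
  queue [21] -> pop 21, enqueue [10, 31], visited so far: [21]
  queue [10, 31] -> pop 10, enqueue [8], visited so far: [21, 10]
  queue [31, 8] -> pop 31, enqueue [25, 49], visited so far: [21, 10, 31]
  queue [8, 25, 49] -> pop 8, enqueue [none], visited so far: [21, 10, 31, 8]
  queue [25, 49] -> pop 25, enqueue [28], visited so far: [21, 10, 31, 8, 25]
  queue [49, 28] -> pop 49, enqueue [none], visited so far: [21, 10, 31, 8, 25, 49]
  queue [28] -> pop 28, enqueue [none], visited so far: [21, 10, 31, 8, 25, 49, 28]
Result: [21, 10, 31, 8, 25, 49, 28]


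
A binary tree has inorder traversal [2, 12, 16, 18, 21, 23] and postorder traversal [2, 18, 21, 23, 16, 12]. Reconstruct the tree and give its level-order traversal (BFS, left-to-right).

Inorder:   [2, 12, 16, 18, 21, 23]
Postorder: [2, 18, 21, 23, 16, 12]
Algorithm: postorder visits root last, so walk postorder right-to-left;
each value is the root of the current inorder slice — split it at that
value, recurse on the right subtree first, then the left.
Recursive splits:
  root=12; inorder splits into left=[2], right=[16, 18, 21, 23]
  root=16; inorder splits into left=[], right=[18, 21, 23]
  root=23; inorder splits into left=[18, 21], right=[]
  root=21; inorder splits into left=[18], right=[]
  root=18; inorder splits into left=[], right=[]
  root=2; inorder splits into left=[], right=[]
Reconstructed level-order: [12, 2, 16, 23, 21, 18]


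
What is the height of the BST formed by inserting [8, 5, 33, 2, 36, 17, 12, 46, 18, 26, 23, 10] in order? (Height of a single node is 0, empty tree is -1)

Insertion order: [8, 5, 33, 2, 36, 17, 12, 46, 18, 26, 23, 10]
Tree (level-order array): [8, 5, 33, 2, None, 17, 36, None, None, 12, 18, None, 46, 10, None, None, 26, None, None, None, None, 23]
Compute height bottom-up (empty subtree = -1):
  height(2) = 1 + max(-1, -1) = 0
  height(5) = 1 + max(0, -1) = 1
  height(10) = 1 + max(-1, -1) = 0
  height(12) = 1 + max(0, -1) = 1
  height(23) = 1 + max(-1, -1) = 0
  height(26) = 1 + max(0, -1) = 1
  height(18) = 1 + max(-1, 1) = 2
  height(17) = 1 + max(1, 2) = 3
  height(46) = 1 + max(-1, -1) = 0
  height(36) = 1 + max(-1, 0) = 1
  height(33) = 1 + max(3, 1) = 4
  height(8) = 1 + max(1, 4) = 5
Height = 5


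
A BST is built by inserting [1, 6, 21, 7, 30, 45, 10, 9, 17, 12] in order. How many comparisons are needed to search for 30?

Search path for 30: 1 -> 6 -> 21 -> 30
Found: True
Comparisons: 4


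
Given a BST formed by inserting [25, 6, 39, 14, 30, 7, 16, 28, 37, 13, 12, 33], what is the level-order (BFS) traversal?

Tree insertion order: [25, 6, 39, 14, 30, 7, 16, 28, 37, 13, 12, 33]
Tree (level-order array): [25, 6, 39, None, 14, 30, None, 7, 16, 28, 37, None, 13, None, None, None, None, 33, None, 12]
BFS from the root, enqueuing left then right child of each popped node:
  queue [25] -> pop 25, enqueue [6, 39], visited so far: [25]
  queue [6, 39] -> pop 6, enqueue [14], visited so far: [25, 6]
  queue [39, 14] -> pop 39, enqueue [30], visited so far: [25, 6, 39]
  queue [14, 30] -> pop 14, enqueue [7, 16], visited so far: [25, 6, 39, 14]
  queue [30, 7, 16] -> pop 30, enqueue [28, 37], visited so far: [25, 6, 39, 14, 30]
  queue [7, 16, 28, 37] -> pop 7, enqueue [13], visited so far: [25, 6, 39, 14, 30, 7]
  queue [16, 28, 37, 13] -> pop 16, enqueue [none], visited so far: [25, 6, 39, 14, 30, 7, 16]
  queue [28, 37, 13] -> pop 28, enqueue [none], visited so far: [25, 6, 39, 14, 30, 7, 16, 28]
  queue [37, 13] -> pop 37, enqueue [33], visited so far: [25, 6, 39, 14, 30, 7, 16, 28, 37]
  queue [13, 33] -> pop 13, enqueue [12], visited so far: [25, 6, 39, 14, 30, 7, 16, 28, 37, 13]
  queue [33, 12] -> pop 33, enqueue [none], visited so far: [25, 6, 39, 14, 30, 7, 16, 28, 37, 13, 33]
  queue [12] -> pop 12, enqueue [none], visited so far: [25, 6, 39, 14, 30, 7, 16, 28, 37, 13, 33, 12]
Result: [25, 6, 39, 14, 30, 7, 16, 28, 37, 13, 33, 12]


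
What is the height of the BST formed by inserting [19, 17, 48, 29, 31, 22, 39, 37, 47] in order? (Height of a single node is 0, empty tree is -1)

Insertion order: [19, 17, 48, 29, 31, 22, 39, 37, 47]
Tree (level-order array): [19, 17, 48, None, None, 29, None, 22, 31, None, None, None, 39, 37, 47]
Compute height bottom-up (empty subtree = -1):
  height(17) = 1 + max(-1, -1) = 0
  height(22) = 1 + max(-1, -1) = 0
  height(37) = 1 + max(-1, -1) = 0
  height(47) = 1 + max(-1, -1) = 0
  height(39) = 1 + max(0, 0) = 1
  height(31) = 1 + max(-1, 1) = 2
  height(29) = 1 + max(0, 2) = 3
  height(48) = 1 + max(3, -1) = 4
  height(19) = 1 + max(0, 4) = 5
Height = 5


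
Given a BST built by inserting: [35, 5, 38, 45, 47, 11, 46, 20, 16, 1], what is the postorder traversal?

Tree insertion order: [35, 5, 38, 45, 47, 11, 46, 20, 16, 1]
Tree (level-order array): [35, 5, 38, 1, 11, None, 45, None, None, None, 20, None, 47, 16, None, 46]
Postorder traversal: [1, 16, 20, 11, 5, 46, 47, 45, 38, 35]


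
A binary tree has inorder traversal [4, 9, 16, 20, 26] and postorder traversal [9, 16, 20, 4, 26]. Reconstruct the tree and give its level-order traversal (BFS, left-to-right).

Inorder:   [4, 9, 16, 20, 26]
Postorder: [9, 16, 20, 4, 26]
Algorithm: postorder visits root last, so walk postorder right-to-left;
each value is the root of the current inorder slice — split it at that
value, recurse on the right subtree first, then the left.
Recursive splits:
  root=26; inorder splits into left=[4, 9, 16, 20], right=[]
  root=4; inorder splits into left=[], right=[9, 16, 20]
  root=20; inorder splits into left=[9, 16], right=[]
  root=16; inorder splits into left=[9], right=[]
  root=9; inorder splits into left=[], right=[]
Reconstructed level-order: [26, 4, 20, 16, 9]


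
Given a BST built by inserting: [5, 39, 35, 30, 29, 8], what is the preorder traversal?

Tree insertion order: [5, 39, 35, 30, 29, 8]
Tree (level-order array): [5, None, 39, 35, None, 30, None, 29, None, 8]
Preorder traversal: [5, 39, 35, 30, 29, 8]


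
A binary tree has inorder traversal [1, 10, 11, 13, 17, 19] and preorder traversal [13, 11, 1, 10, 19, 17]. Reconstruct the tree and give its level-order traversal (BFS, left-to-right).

Inorder:  [1, 10, 11, 13, 17, 19]
Preorder: [13, 11, 1, 10, 19, 17]
Algorithm: preorder visits root first, so consume preorder in order;
for each root, split the current inorder slice at that value into
left-subtree inorder and right-subtree inorder, then recurse.
Recursive splits:
  root=13; inorder splits into left=[1, 10, 11], right=[17, 19]
  root=11; inorder splits into left=[1, 10], right=[]
  root=1; inorder splits into left=[], right=[10]
  root=10; inorder splits into left=[], right=[]
  root=19; inorder splits into left=[17], right=[]
  root=17; inorder splits into left=[], right=[]
Reconstructed level-order: [13, 11, 19, 1, 17, 10]


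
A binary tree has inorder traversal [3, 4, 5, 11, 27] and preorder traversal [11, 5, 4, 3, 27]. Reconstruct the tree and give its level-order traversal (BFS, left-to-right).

Inorder:  [3, 4, 5, 11, 27]
Preorder: [11, 5, 4, 3, 27]
Algorithm: preorder visits root first, so consume preorder in order;
for each root, split the current inorder slice at that value into
left-subtree inorder and right-subtree inorder, then recurse.
Recursive splits:
  root=11; inorder splits into left=[3, 4, 5], right=[27]
  root=5; inorder splits into left=[3, 4], right=[]
  root=4; inorder splits into left=[3], right=[]
  root=3; inorder splits into left=[], right=[]
  root=27; inorder splits into left=[], right=[]
Reconstructed level-order: [11, 5, 27, 4, 3]


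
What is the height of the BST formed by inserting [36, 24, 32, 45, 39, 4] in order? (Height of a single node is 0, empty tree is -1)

Insertion order: [36, 24, 32, 45, 39, 4]
Tree (level-order array): [36, 24, 45, 4, 32, 39]
Compute height bottom-up (empty subtree = -1):
  height(4) = 1 + max(-1, -1) = 0
  height(32) = 1 + max(-1, -1) = 0
  height(24) = 1 + max(0, 0) = 1
  height(39) = 1 + max(-1, -1) = 0
  height(45) = 1 + max(0, -1) = 1
  height(36) = 1 + max(1, 1) = 2
Height = 2


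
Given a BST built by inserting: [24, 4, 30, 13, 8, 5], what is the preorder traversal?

Tree insertion order: [24, 4, 30, 13, 8, 5]
Tree (level-order array): [24, 4, 30, None, 13, None, None, 8, None, 5]
Preorder traversal: [24, 4, 13, 8, 5, 30]


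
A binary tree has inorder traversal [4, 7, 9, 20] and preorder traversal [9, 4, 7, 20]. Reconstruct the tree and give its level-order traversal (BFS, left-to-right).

Inorder:  [4, 7, 9, 20]
Preorder: [9, 4, 7, 20]
Algorithm: preorder visits root first, so consume preorder in order;
for each root, split the current inorder slice at that value into
left-subtree inorder and right-subtree inorder, then recurse.
Recursive splits:
  root=9; inorder splits into left=[4, 7], right=[20]
  root=4; inorder splits into left=[], right=[7]
  root=7; inorder splits into left=[], right=[]
  root=20; inorder splits into left=[], right=[]
Reconstructed level-order: [9, 4, 20, 7]


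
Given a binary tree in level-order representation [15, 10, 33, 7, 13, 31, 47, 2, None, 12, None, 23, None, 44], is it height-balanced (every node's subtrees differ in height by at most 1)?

Tree (level-order array): [15, 10, 33, 7, 13, 31, 47, 2, None, 12, None, 23, None, 44]
Definition: a tree is height-balanced if, at every node, |h(left) - h(right)| <= 1 (empty subtree has height -1).
Bottom-up per-node check:
  node 2: h_left=-1, h_right=-1, diff=0 [OK], height=0
  node 7: h_left=0, h_right=-1, diff=1 [OK], height=1
  node 12: h_left=-1, h_right=-1, diff=0 [OK], height=0
  node 13: h_left=0, h_right=-1, diff=1 [OK], height=1
  node 10: h_left=1, h_right=1, diff=0 [OK], height=2
  node 23: h_left=-1, h_right=-1, diff=0 [OK], height=0
  node 31: h_left=0, h_right=-1, diff=1 [OK], height=1
  node 44: h_left=-1, h_right=-1, diff=0 [OK], height=0
  node 47: h_left=0, h_right=-1, diff=1 [OK], height=1
  node 33: h_left=1, h_right=1, diff=0 [OK], height=2
  node 15: h_left=2, h_right=2, diff=0 [OK], height=3
All nodes satisfy the balance condition.
Result: Balanced


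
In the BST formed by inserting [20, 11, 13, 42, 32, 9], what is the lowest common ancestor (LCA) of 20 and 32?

Tree insertion order: [20, 11, 13, 42, 32, 9]
Tree (level-order array): [20, 11, 42, 9, 13, 32]
In a BST, the LCA of p=20, q=32 is the first node v on the
root-to-leaf path with p <= v <= q (go left if both < v, right if both > v).
Walk from root:
  at 20: 20 <= 20 <= 32, this is the LCA
LCA = 20


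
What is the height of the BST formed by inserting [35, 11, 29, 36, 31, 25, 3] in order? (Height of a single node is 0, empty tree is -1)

Insertion order: [35, 11, 29, 36, 31, 25, 3]
Tree (level-order array): [35, 11, 36, 3, 29, None, None, None, None, 25, 31]
Compute height bottom-up (empty subtree = -1):
  height(3) = 1 + max(-1, -1) = 0
  height(25) = 1 + max(-1, -1) = 0
  height(31) = 1 + max(-1, -1) = 0
  height(29) = 1 + max(0, 0) = 1
  height(11) = 1 + max(0, 1) = 2
  height(36) = 1 + max(-1, -1) = 0
  height(35) = 1 + max(2, 0) = 3
Height = 3


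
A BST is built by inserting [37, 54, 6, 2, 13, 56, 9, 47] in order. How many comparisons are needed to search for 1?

Search path for 1: 37 -> 6 -> 2
Found: False
Comparisons: 3


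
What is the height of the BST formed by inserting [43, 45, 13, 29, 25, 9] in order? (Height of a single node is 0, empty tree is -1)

Insertion order: [43, 45, 13, 29, 25, 9]
Tree (level-order array): [43, 13, 45, 9, 29, None, None, None, None, 25]
Compute height bottom-up (empty subtree = -1):
  height(9) = 1 + max(-1, -1) = 0
  height(25) = 1 + max(-1, -1) = 0
  height(29) = 1 + max(0, -1) = 1
  height(13) = 1 + max(0, 1) = 2
  height(45) = 1 + max(-1, -1) = 0
  height(43) = 1 + max(2, 0) = 3
Height = 3


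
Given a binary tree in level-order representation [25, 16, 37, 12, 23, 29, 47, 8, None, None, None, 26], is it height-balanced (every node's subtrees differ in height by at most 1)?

Tree (level-order array): [25, 16, 37, 12, 23, 29, 47, 8, None, None, None, 26]
Definition: a tree is height-balanced if, at every node, |h(left) - h(right)| <= 1 (empty subtree has height -1).
Bottom-up per-node check:
  node 8: h_left=-1, h_right=-1, diff=0 [OK], height=0
  node 12: h_left=0, h_right=-1, diff=1 [OK], height=1
  node 23: h_left=-1, h_right=-1, diff=0 [OK], height=0
  node 16: h_left=1, h_right=0, diff=1 [OK], height=2
  node 26: h_left=-1, h_right=-1, diff=0 [OK], height=0
  node 29: h_left=0, h_right=-1, diff=1 [OK], height=1
  node 47: h_left=-1, h_right=-1, diff=0 [OK], height=0
  node 37: h_left=1, h_right=0, diff=1 [OK], height=2
  node 25: h_left=2, h_right=2, diff=0 [OK], height=3
All nodes satisfy the balance condition.
Result: Balanced


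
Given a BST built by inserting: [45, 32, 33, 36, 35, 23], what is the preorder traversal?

Tree insertion order: [45, 32, 33, 36, 35, 23]
Tree (level-order array): [45, 32, None, 23, 33, None, None, None, 36, 35]
Preorder traversal: [45, 32, 23, 33, 36, 35]


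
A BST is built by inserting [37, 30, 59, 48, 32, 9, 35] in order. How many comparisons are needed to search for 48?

Search path for 48: 37 -> 59 -> 48
Found: True
Comparisons: 3


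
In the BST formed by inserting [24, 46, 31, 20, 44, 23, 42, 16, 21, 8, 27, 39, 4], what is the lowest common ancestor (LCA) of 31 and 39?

Tree insertion order: [24, 46, 31, 20, 44, 23, 42, 16, 21, 8, 27, 39, 4]
Tree (level-order array): [24, 20, 46, 16, 23, 31, None, 8, None, 21, None, 27, 44, 4, None, None, None, None, None, 42, None, None, None, 39]
In a BST, the LCA of p=31, q=39 is the first node v on the
root-to-leaf path with p <= v <= q (go left if both < v, right if both > v).
Walk from root:
  at 24: both 31 and 39 > 24, go right
  at 46: both 31 and 39 < 46, go left
  at 31: 31 <= 31 <= 39, this is the LCA
LCA = 31


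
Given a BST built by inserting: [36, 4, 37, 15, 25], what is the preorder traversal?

Tree insertion order: [36, 4, 37, 15, 25]
Tree (level-order array): [36, 4, 37, None, 15, None, None, None, 25]
Preorder traversal: [36, 4, 15, 25, 37]


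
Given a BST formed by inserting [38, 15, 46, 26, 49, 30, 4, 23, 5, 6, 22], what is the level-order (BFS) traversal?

Tree insertion order: [38, 15, 46, 26, 49, 30, 4, 23, 5, 6, 22]
Tree (level-order array): [38, 15, 46, 4, 26, None, 49, None, 5, 23, 30, None, None, None, 6, 22]
BFS from the root, enqueuing left then right child of each popped node:
  queue [38] -> pop 38, enqueue [15, 46], visited so far: [38]
  queue [15, 46] -> pop 15, enqueue [4, 26], visited so far: [38, 15]
  queue [46, 4, 26] -> pop 46, enqueue [49], visited so far: [38, 15, 46]
  queue [4, 26, 49] -> pop 4, enqueue [5], visited so far: [38, 15, 46, 4]
  queue [26, 49, 5] -> pop 26, enqueue [23, 30], visited so far: [38, 15, 46, 4, 26]
  queue [49, 5, 23, 30] -> pop 49, enqueue [none], visited so far: [38, 15, 46, 4, 26, 49]
  queue [5, 23, 30] -> pop 5, enqueue [6], visited so far: [38, 15, 46, 4, 26, 49, 5]
  queue [23, 30, 6] -> pop 23, enqueue [22], visited so far: [38, 15, 46, 4, 26, 49, 5, 23]
  queue [30, 6, 22] -> pop 30, enqueue [none], visited so far: [38, 15, 46, 4, 26, 49, 5, 23, 30]
  queue [6, 22] -> pop 6, enqueue [none], visited so far: [38, 15, 46, 4, 26, 49, 5, 23, 30, 6]
  queue [22] -> pop 22, enqueue [none], visited so far: [38, 15, 46, 4, 26, 49, 5, 23, 30, 6, 22]
Result: [38, 15, 46, 4, 26, 49, 5, 23, 30, 6, 22]


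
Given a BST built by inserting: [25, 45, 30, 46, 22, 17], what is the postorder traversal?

Tree insertion order: [25, 45, 30, 46, 22, 17]
Tree (level-order array): [25, 22, 45, 17, None, 30, 46]
Postorder traversal: [17, 22, 30, 46, 45, 25]


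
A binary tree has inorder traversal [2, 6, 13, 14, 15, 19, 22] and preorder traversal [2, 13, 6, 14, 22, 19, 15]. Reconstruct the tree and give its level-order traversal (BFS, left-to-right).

Inorder:  [2, 6, 13, 14, 15, 19, 22]
Preorder: [2, 13, 6, 14, 22, 19, 15]
Algorithm: preorder visits root first, so consume preorder in order;
for each root, split the current inorder slice at that value into
left-subtree inorder and right-subtree inorder, then recurse.
Recursive splits:
  root=2; inorder splits into left=[], right=[6, 13, 14, 15, 19, 22]
  root=13; inorder splits into left=[6], right=[14, 15, 19, 22]
  root=6; inorder splits into left=[], right=[]
  root=14; inorder splits into left=[], right=[15, 19, 22]
  root=22; inorder splits into left=[15, 19], right=[]
  root=19; inorder splits into left=[15], right=[]
  root=15; inorder splits into left=[], right=[]
Reconstructed level-order: [2, 13, 6, 14, 22, 19, 15]


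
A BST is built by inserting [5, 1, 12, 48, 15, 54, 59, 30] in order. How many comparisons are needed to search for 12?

Search path for 12: 5 -> 12
Found: True
Comparisons: 2


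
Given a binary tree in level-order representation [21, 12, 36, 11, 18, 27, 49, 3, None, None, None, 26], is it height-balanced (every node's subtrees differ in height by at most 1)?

Tree (level-order array): [21, 12, 36, 11, 18, 27, 49, 3, None, None, None, 26]
Definition: a tree is height-balanced if, at every node, |h(left) - h(right)| <= 1 (empty subtree has height -1).
Bottom-up per-node check:
  node 3: h_left=-1, h_right=-1, diff=0 [OK], height=0
  node 11: h_left=0, h_right=-1, diff=1 [OK], height=1
  node 18: h_left=-1, h_right=-1, diff=0 [OK], height=0
  node 12: h_left=1, h_right=0, diff=1 [OK], height=2
  node 26: h_left=-1, h_right=-1, diff=0 [OK], height=0
  node 27: h_left=0, h_right=-1, diff=1 [OK], height=1
  node 49: h_left=-1, h_right=-1, diff=0 [OK], height=0
  node 36: h_left=1, h_right=0, diff=1 [OK], height=2
  node 21: h_left=2, h_right=2, diff=0 [OK], height=3
All nodes satisfy the balance condition.
Result: Balanced


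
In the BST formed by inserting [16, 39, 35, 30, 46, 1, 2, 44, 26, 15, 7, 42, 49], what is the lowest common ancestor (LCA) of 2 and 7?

Tree insertion order: [16, 39, 35, 30, 46, 1, 2, 44, 26, 15, 7, 42, 49]
Tree (level-order array): [16, 1, 39, None, 2, 35, 46, None, 15, 30, None, 44, 49, 7, None, 26, None, 42]
In a BST, the LCA of p=2, q=7 is the first node v on the
root-to-leaf path with p <= v <= q (go left if both < v, right if both > v).
Walk from root:
  at 16: both 2 and 7 < 16, go left
  at 1: both 2 and 7 > 1, go right
  at 2: 2 <= 2 <= 7, this is the LCA
LCA = 2


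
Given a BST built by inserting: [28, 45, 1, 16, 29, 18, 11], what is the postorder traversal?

Tree insertion order: [28, 45, 1, 16, 29, 18, 11]
Tree (level-order array): [28, 1, 45, None, 16, 29, None, 11, 18]
Postorder traversal: [11, 18, 16, 1, 29, 45, 28]


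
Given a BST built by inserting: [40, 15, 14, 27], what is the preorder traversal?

Tree insertion order: [40, 15, 14, 27]
Tree (level-order array): [40, 15, None, 14, 27]
Preorder traversal: [40, 15, 14, 27]


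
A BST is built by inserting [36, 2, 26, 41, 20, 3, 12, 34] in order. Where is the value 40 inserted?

Starting tree (level order): [36, 2, 41, None, 26, None, None, 20, 34, 3, None, None, None, None, 12]
Insertion path: 36 -> 41
Result: insert 40 as left child of 41
Final tree (level order): [36, 2, 41, None, 26, 40, None, 20, 34, None, None, 3, None, None, None, None, 12]


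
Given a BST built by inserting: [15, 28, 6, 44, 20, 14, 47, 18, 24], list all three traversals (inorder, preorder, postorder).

Tree insertion order: [15, 28, 6, 44, 20, 14, 47, 18, 24]
Tree (level-order array): [15, 6, 28, None, 14, 20, 44, None, None, 18, 24, None, 47]
Inorder (L, root, R): [6, 14, 15, 18, 20, 24, 28, 44, 47]
Preorder (root, L, R): [15, 6, 14, 28, 20, 18, 24, 44, 47]
Postorder (L, R, root): [14, 6, 18, 24, 20, 47, 44, 28, 15]


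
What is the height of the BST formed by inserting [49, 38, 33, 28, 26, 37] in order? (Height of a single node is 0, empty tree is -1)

Insertion order: [49, 38, 33, 28, 26, 37]
Tree (level-order array): [49, 38, None, 33, None, 28, 37, 26]
Compute height bottom-up (empty subtree = -1):
  height(26) = 1 + max(-1, -1) = 0
  height(28) = 1 + max(0, -1) = 1
  height(37) = 1 + max(-1, -1) = 0
  height(33) = 1 + max(1, 0) = 2
  height(38) = 1 + max(2, -1) = 3
  height(49) = 1 + max(3, -1) = 4
Height = 4


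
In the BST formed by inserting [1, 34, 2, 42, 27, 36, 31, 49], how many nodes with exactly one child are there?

Tree built from: [1, 34, 2, 42, 27, 36, 31, 49]
Tree (level-order array): [1, None, 34, 2, 42, None, 27, 36, 49, None, 31]
Rule: These are nodes with exactly 1 non-null child.
Per-node child counts:
  node 1: 1 child(ren)
  node 34: 2 child(ren)
  node 2: 1 child(ren)
  node 27: 1 child(ren)
  node 31: 0 child(ren)
  node 42: 2 child(ren)
  node 36: 0 child(ren)
  node 49: 0 child(ren)
Matching nodes: [1, 2, 27]
Count of nodes with exactly one child: 3


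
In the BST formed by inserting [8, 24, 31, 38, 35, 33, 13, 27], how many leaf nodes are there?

Tree built from: [8, 24, 31, 38, 35, 33, 13, 27]
Tree (level-order array): [8, None, 24, 13, 31, None, None, 27, 38, None, None, 35, None, 33]
Rule: A leaf has 0 children.
Per-node child counts:
  node 8: 1 child(ren)
  node 24: 2 child(ren)
  node 13: 0 child(ren)
  node 31: 2 child(ren)
  node 27: 0 child(ren)
  node 38: 1 child(ren)
  node 35: 1 child(ren)
  node 33: 0 child(ren)
Matching nodes: [13, 27, 33]
Count of leaf nodes: 3


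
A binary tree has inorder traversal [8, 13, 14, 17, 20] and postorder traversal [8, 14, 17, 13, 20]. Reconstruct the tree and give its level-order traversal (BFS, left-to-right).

Inorder:   [8, 13, 14, 17, 20]
Postorder: [8, 14, 17, 13, 20]
Algorithm: postorder visits root last, so walk postorder right-to-left;
each value is the root of the current inorder slice — split it at that
value, recurse on the right subtree first, then the left.
Recursive splits:
  root=20; inorder splits into left=[8, 13, 14, 17], right=[]
  root=13; inorder splits into left=[8], right=[14, 17]
  root=17; inorder splits into left=[14], right=[]
  root=14; inorder splits into left=[], right=[]
  root=8; inorder splits into left=[], right=[]
Reconstructed level-order: [20, 13, 8, 17, 14]


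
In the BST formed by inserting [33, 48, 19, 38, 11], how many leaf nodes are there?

Tree built from: [33, 48, 19, 38, 11]
Tree (level-order array): [33, 19, 48, 11, None, 38]
Rule: A leaf has 0 children.
Per-node child counts:
  node 33: 2 child(ren)
  node 19: 1 child(ren)
  node 11: 0 child(ren)
  node 48: 1 child(ren)
  node 38: 0 child(ren)
Matching nodes: [11, 38]
Count of leaf nodes: 2


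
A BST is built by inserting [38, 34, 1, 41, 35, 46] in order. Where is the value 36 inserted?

Starting tree (level order): [38, 34, 41, 1, 35, None, 46]
Insertion path: 38 -> 34 -> 35
Result: insert 36 as right child of 35
Final tree (level order): [38, 34, 41, 1, 35, None, 46, None, None, None, 36]


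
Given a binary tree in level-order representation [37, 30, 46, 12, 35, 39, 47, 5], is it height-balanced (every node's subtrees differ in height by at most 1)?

Tree (level-order array): [37, 30, 46, 12, 35, 39, 47, 5]
Definition: a tree is height-balanced if, at every node, |h(left) - h(right)| <= 1 (empty subtree has height -1).
Bottom-up per-node check:
  node 5: h_left=-1, h_right=-1, diff=0 [OK], height=0
  node 12: h_left=0, h_right=-1, diff=1 [OK], height=1
  node 35: h_left=-1, h_right=-1, diff=0 [OK], height=0
  node 30: h_left=1, h_right=0, diff=1 [OK], height=2
  node 39: h_left=-1, h_right=-1, diff=0 [OK], height=0
  node 47: h_left=-1, h_right=-1, diff=0 [OK], height=0
  node 46: h_left=0, h_right=0, diff=0 [OK], height=1
  node 37: h_left=2, h_right=1, diff=1 [OK], height=3
All nodes satisfy the balance condition.
Result: Balanced


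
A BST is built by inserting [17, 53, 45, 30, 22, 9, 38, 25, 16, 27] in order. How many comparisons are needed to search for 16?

Search path for 16: 17 -> 9 -> 16
Found: True
Comparisons: 3


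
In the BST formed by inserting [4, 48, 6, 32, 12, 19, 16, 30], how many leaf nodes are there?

Tree built from: [4, 48, 6, 32, 12, 19, 16, 30]
Tree (level-order array): [4, None, 48, 6, None, None, 32, 12, None, None, 19, 16, 30]
Rule: A leaf has 0 children.
Per-node child counts:
  node 4: 1 child(ren)
  node 48: 1 child(ren)
  node 6: 1 child(ren)
  node 32: 1 child(ren)
  node 12: 1 child(ren)
  node 19: 2 child(ren)
  node 16: 0 child(ren)
  node 30: 0 child(ren)
Matching nodes: [16, 30]
Count of leaf nodes: 2


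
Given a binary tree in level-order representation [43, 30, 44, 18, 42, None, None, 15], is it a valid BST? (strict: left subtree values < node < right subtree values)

Level-order array: [43, 30, 44, 18, 42, None, None, 15]
Validate using subtree bounds (lo, hi): at each node, require lo < value < hi,
then recurse left with hi=value and right with lo=value.
Preorder trace (stopping at first violation):
  at node 43 with bounds (-inf, +inf): OK
  at node 30 with bounds (-inf, 43): OK
  at node 18 with bounds (-inf, 30): OK
  at node 15 with bounds (-inf, 18): OK
  at node 42 with bounds (30, 43): OK
  at node 44 with bounds (43, +inf): OK
No violation found at any node.
Result: Valid BST


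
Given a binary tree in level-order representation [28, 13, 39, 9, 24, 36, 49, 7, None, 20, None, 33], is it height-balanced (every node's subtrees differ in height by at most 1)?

Tree (level-order array): [28, 13, 39, 9, 24, 36, 49, 7, None, 20, None, 33]
Definition: a tree is height-balanced if, at every node, |h(left) - h(right)| <= 1 (empty subtree has height -1).
Bottom-up per-node check:
  node 7: h_left=-1, h_right=-1, diff=0 [OK], height=0
  node 9: h_left=0, h_right=-1, diff=1 [OK], height=1
  node 20: h_left=-1, h_right=-1, diff=0 [OK], height=0
  node 24: h_left=0, h_right=-1, diff=1 [OK], height=1
  node 13: h_left=1, h_right=1, diff=0 [OK], height=2
  node 33: h_left=-1, h_right=-1, diff=0 [OK], height=0
  node 36: h_left=0, h_right=-1, diff=1 [OK], height=1
  node 49: h_left=-1, h_right=-1, diff=0 [OK], height=0
  node 39: h_left=1, h_right=0, diff=1 [OK], height=2
  node 28: h_left=2, h_right=2, diff=0 [OK], height=3
All nodes satisfy the balance condition.
Result: Balanced


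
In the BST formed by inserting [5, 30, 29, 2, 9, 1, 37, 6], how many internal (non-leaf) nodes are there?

Tree built from: [5, 30, 29, 2, 9, 1, 37, 6]
Tree (level-order array): [5, 2, 30, 1, None, 29, 37, None, None, 9, None, None, None, 6]
Rule: An internal node has at least one child.
Per-node child counts:
  node 5: 2 child(ren)
  node 2: 1 child(ren)
  node 1: 0 child(ren)
  node 30: 2 child(ren)
  node 29: 1 child(ren)
  node 9: 1 child(ren)
  node 6: 0 child(ren)
  node 37: 0 child(ren)
Matching nodes: [5, 2, 30, 29, 9]
Count of internal (non-leaf) nodes: 5


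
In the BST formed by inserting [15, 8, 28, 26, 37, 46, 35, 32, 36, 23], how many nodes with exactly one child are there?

Tree built from: [15, 8, 28, 26, 37, 46, 35, 32, 36, 23]
Tree (level-order array): [15, 8, 28, None, None, 26, 37, 23, None, 35, 46, None, None, 32, 36]
Rule: These are nodes with exactly 1 non-null child.
Per-node child counts:
  node 15: 2 child(ren)
  node 8: 0 child(ren)
  node 28: 2 child(ren)
  node 26: 1 child(ren)
  node 23: 0 child(ren)
  node 37: 2 child(ren)
  node 35: 2 child(ren)
  node 32: 0 child(ren)
  node 36: 0 child(ren)
  node 46: 0 child(ren)
Matching nodes: [26]
Count of nodes with exactly one child: 1


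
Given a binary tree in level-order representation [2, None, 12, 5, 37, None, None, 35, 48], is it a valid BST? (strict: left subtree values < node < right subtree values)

Level-order array: [2, None, 12, 5, 37, None, None, 35, 48]
Validate using subtree bounds (lo, hi): at each node, require lo < value < hi,
then recurse left with hi=value and right with lo=value.
Preorder trace (stopping at first violation):
  at node 2 with bounds (-inf, +inf): OK
  at node 12 with bounds (2, +inf): OK
  at node 5 with bounds (2, 12): OK
  at node 37 with bounds (12, +inf): OK
  at node 35 with bounds (12, 37): OK
  at node 48 with bounds (37, +inf): OK
No violation found at any node.
Result: Valid BST


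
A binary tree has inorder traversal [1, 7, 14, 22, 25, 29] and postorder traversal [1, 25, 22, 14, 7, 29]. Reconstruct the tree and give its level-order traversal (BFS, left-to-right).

Inorder:   [1, 7, 14, 22, 25, 29]
Postorder: [1, 25, 22, 14, 7, 29]
Algorithm: postorder visits root last, so walk postorder right-to-left;
each value is the root of the current inorder slice — split it at that
value, recurse on the right subtree first, then the left.
Recursive splits:
  root=29; inorder splits into left=[1, 7, 14, 22, 25], right=[]
  root=7; inorder splits into left=[1], right=[14, 22, 25]
  root=14; inorder splits into left=[], right=[22, 25]
  root=22; inorder splits into left=[], right=[25]
  root=25; inorder splits into left=[], right=[]
  root=1; inorder splits into left=[], right=[]
Reconstructed level-order: [29, 7, 1, 14, 22, 25]


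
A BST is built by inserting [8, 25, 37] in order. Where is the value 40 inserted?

Starting tree (level order): [8, None, 25, None, 37]
Insertion path: 8 -> 25 -> 37
Result: insert 40 as right child of 37
Final tree (level order): [8, None, 25, None, 37, None, 40]


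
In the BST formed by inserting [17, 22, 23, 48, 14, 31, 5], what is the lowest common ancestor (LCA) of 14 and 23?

Tree insertion order: [17, 22, 23, 48, 14, 31, 5]
Tree (level-order array): [17, 14, 22, 5, None, None, 23, None, None, None, 48, 31]
In a BST, the LCA of p=14, q=23 is the first node v on the
root-to-leaf path with p <= v <= q (go left if both < v, right if both > v).
Walk from root:
  at 17: 14 <= 17 <= 23, this is the LCA
LCA = 17


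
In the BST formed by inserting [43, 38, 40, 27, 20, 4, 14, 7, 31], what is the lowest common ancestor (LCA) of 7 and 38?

Tree insertion order: [43, 38, 40, 27, 20, 4, 14, 7, 31]
Tree (level-order array): [43, 38, None, 27, 40, 20, 31, None, None, 4, None, None, None, None, 14, 7]
In a BST, the LCA of p=7, q=38 is the first node v on the
root-to-leaf path with p <= v <= q (go left if both < v, right if both > v).
Walk from root:
  at 43: both 7 and 38 < 43, go left
  at 38: 7 <= 38 <= 38, this is the LCA
LCA = 38


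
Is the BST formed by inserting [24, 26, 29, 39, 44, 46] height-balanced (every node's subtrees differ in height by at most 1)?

Tree (level-order array): [24, None, 26, None, 29, None, 39, None, 44, None, 46]
Definition: a tree is height-balanced if, at every node, |h(left) - h(right)| <= 1 (empty subtree has height -1).
Bottom-up per-node check:
  node 46: h_left=-1, h_right=-1, diff=0 [OK], height=0
  node 44: h_left=-1, h_right=0, diff=1 [OK], height=1
  node 39: h_left=-1, h_right=1, diff=2 [FAIL (|-1-1|=2 > 1)], height=2
  node 29: h_left=-1, h_right=2, diff=3 [FAIL (|-1-2|=3 > 1)], height=3
  node 26: h_left=-1, h_right=3, diff=4 [FAIL (|-1-3|=4 > 1)], height=4
  node 24: h_left=-1, h_right=4, diff=5 [FAIL (|-1-4|=5 > 1)], height=5
Node 39 violates the condition: |-1 - 1| = 2 > 1.
Result: Not balanced


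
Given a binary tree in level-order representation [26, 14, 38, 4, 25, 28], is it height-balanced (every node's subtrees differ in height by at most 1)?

Tree (level-order array): [26, 14, 38, 4, 25, 28]
Definition: a tree is height-balanced if, at every node, |h(left) - h(right)| <= 1 (empty subtree has height -1).
Bottom-up per-node check:
  node 4: h_left=-1, h_right=-1, diff=0 [OK], height=0
  node 25: h_left=-1, h_right=-1, diff=0 [OK], height=0
  node 14: h_left=0, h_right=0, diff=0 [OK], height=1
  node 28: h_left=-1, h_right=-1, diff=0 [OK], height=0
  node 38: h_left=0, h_right=-1, diff=1 [OK], height=1
  node 26: h_left=1, h_right=1, diff=0 [OK], height=2
All nodes satisfy the balance condition.
Result: Balanced


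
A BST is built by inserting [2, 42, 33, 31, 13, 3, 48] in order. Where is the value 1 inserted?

Starting tree (level order): [2, None, 42, 33, 48, 31, None, None, None, 13, None, 3]
Insertion path: 2
Result: insert 1 as left child of 2
Final tree (level order): [2, 1, 42, None, None, 33, 48, 31, None, None, None, 13, None, 3]


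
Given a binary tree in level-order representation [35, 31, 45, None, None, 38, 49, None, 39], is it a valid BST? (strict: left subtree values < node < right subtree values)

Level-order array: [35, 31, 45, None, None, 38, 49, None, 39]
Validate using subtree bounds (lo, hi): at each node, require lo < value < hi,
then recurse left with hi=value and right with lo=value.
Preorder trace (stopping at first violation):
  at node 35 with bounds (-inf, +inf): OK
  at node 31 with bounds (-inf, 35): OK
  at node 45 with bounds (35, +inf): OK
  at node 38 with bounds (35, 45): OK
  at node 39 with bounds (38, 45): OK
  at node 49 with bounds (45, +inf): OK
No violation found at any node.
Result: Valid BST


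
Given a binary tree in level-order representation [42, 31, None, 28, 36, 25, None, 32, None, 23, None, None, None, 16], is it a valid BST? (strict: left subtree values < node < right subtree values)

Level-order array: [42, 31, None, 28, 36, 25, None, 32, None, 23, None, None, None, 16]
Validate using subtree bounds (lo, hi): at each node, require lo < value < hi,
then recurse left with hi=value and right with lo=value.
Preorder trace (stopping at first violation):
  at node 42 with bounds (-inf, +inf): OK
  at node 31 with bounds (-inf, 42): OK
  at node 28 with bounds (-inf, 31): OK
  at node 25 with bounds (-inf, 28): OK
  at node 23 with bounds (-inf, 25): OK
  at node 16 with bounds (-inf, 23): OK
  at node 36 with bounds (31, 42): OK
  at node 32 with bounds (31, 36): OK
No violation found at any node.
Result: Valid BST


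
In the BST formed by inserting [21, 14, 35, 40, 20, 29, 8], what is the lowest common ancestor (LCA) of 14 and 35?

Tree insertion order: [21, 14, 35, 40, 20, 29, 8]
Tree (level-order array): [21, 14, 35, 8, 20, 29, 40]
In a BST, the LCA of p=14, q=35 is the first node v on the
root-to-leaf path with p <= v <= q (go left if both < v, right if both > v).
Walk from root:
  at 21: 14 <= 21 <= 35, this is the LCA
LCA = 21


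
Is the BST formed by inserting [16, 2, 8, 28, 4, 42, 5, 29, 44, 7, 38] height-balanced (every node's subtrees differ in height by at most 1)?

Tree (level-order array): [16, 2, 28, None, 8, None, 42, 4, None, 29, 44, None, 5, None, 38, None, None, None, 7]
Definition: a tree is height-balanced if, at every node, |h(left) - h(right)| <= 1 (empty subtree has height -1).
Bottom-up per-node check:
  node 7: h_left=-1, h_right=-1, diff=0 [OK], height=0
  node 5: h_left=-1, h_right=0, diff=1 [OK], height=1
  node 4: h_left=-1, h_right=1, diff=2 [FAIL (|-1-1|=2 > 1)], height=2
  node 8: h_left=2, h_right=-1, diff=3 [FAIL (|2--1|=3 > 1)], height=3
  node 2: h_left=-1, h_right=3, diff=4 [FAIL (|-1-3|=4 > 1)], height=4
  node 38: h_left=-1, h_right=-1, diff=0 [OK], height=0
  node 29: h_left=-1, h_right=0, diff=1 [OK], height=1
  node 44: h_left=-1, h_right=-1, diff=0 [OK], height=0
  node 42: h_left=1, h_right=0, diff=1 [OK], height=2
  node 28: h_left=-1, h_right=2, diff=3 [FAIL (|-1-2|=3 > 1)], height=3
  node 16: h_left=4, h_right=3, diff=1 [OK], height=5
Node 4 violates the condition: |-1 - 1| = 2 > 1.
Result: Not balanced
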